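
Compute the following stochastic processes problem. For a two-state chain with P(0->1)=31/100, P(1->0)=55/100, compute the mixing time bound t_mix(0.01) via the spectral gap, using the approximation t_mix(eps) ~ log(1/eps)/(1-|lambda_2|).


lambda_2 = |1 - p01 - p10| = |1 - 0.3100 - 0.5500| = 0.1400
t_mix ~ log(1/eps)/(1 - |lambda_2|)
= log(100)/(1 - 0.1400) = 4.6052/0.8600
= 5.3548

5.3548


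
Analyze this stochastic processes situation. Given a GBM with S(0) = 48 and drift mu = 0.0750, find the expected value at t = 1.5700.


E[S(t)] = S(0) * exp(mu * t)
= 48 * exp(0.0750 * 1.5700)
= 48 * 1.1250
= 53.9982

53.9982


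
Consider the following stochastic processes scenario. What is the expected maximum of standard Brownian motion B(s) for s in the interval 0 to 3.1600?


E(max B(s)) = sqrt(2t/pi)
= sqrt(2*3.1600/pi)
= sqrt(2.0117)
= 1.4184

1.4184


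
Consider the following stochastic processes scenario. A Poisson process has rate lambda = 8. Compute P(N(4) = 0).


P(N(t)=k) = (lambda*t)^k * exp(-lambda*t) / k!
lambda*t = 32
= 32^0 * exp(-32) / 0!
= 1 * 1.2664e-14 / 1
= 1.2664e-14

1.2664e-14


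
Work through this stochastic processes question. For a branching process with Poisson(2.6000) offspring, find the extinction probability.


Since mu = 2.6000 > 1, extinction prob q < 1.
Solve s = exp(mu*(s-1)) iteratively.
q = 0.0951

0.0951


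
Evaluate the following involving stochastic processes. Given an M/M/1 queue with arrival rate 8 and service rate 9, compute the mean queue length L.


rho = 8/9 = 0.8889
L = rho/(1-rho)
= 0.8889/0.1111
= 8.0000

8.0000


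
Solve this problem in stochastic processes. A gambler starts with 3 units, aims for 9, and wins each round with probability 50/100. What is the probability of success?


p = 1/2: P(win) = i/N = 3/9
= 0.3333

0.3333


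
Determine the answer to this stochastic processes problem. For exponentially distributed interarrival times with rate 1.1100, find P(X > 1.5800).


P(X > t) = exp(-lambda * t)
= exp(-1.1100 * 1.5800)
= exp(-1.7538) = 0.1731

0.1731


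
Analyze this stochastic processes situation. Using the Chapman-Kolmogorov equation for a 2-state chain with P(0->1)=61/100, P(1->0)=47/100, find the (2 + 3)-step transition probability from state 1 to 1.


P^5 = P^2 * P^3
Computing via matrix multiplication of the transition matrix.
Entry (1,1) of P^5 = 0.5648

0.5648


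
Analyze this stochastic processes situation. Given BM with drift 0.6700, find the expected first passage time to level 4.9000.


Expected first passage time = a/mu
= 4.9000/0.6700
= 7.3134

7.3134


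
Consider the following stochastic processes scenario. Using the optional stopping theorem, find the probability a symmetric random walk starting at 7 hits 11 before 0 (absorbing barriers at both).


By optional stopping theorem: E(M at tau) = M(0) = 7
P(hit 11)*11 + P(hit 0)*0 = 7
P(hit 11) = (7 - 0)/(11 - 0) = 7/11 = 0.6364

0.6364


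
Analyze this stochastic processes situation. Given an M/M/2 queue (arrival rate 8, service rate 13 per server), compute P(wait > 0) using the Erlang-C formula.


a = lambda/mu = 0.6154
rho = a/c = 0.3077
Erlang-C formula applied:
C(c,a) = 0.1448

0.1448


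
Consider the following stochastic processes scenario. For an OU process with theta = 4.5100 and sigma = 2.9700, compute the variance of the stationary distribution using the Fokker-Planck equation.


Stationary variance = sigma^2 / (2*theta)
= 2.9700^2 / (2*4.5100)
= 8.8209 / 9.0200
= 0.9779

0.9779


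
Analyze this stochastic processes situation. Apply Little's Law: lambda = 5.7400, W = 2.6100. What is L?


Little's Law: L = lambda * W
= 5.7400 * 2.6100
= 14.9814

14.9814


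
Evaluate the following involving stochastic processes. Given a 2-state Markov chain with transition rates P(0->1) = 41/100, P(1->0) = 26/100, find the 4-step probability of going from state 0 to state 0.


Computing P^4 by matrix multiplication.
P = [[0.5900, 0.4100], [0.2600, 0.7400]]
After raising P to the power 4:
P^4(0,0) = 0.3953

0.3953


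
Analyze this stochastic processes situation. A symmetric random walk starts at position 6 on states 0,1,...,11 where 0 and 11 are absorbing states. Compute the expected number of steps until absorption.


For symmetric RW on 0,...,N with absorbing barriers, E(i) = i*(N-i)
E(6) = 6 * 5 = 30

30


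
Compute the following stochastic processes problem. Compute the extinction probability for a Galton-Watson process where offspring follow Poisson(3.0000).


Since mu = 3.0000 > 1, extinction prob q < 1.
Solve s = exp(mu*(s-1)) iteratively.
q = 0.0595

0.0595


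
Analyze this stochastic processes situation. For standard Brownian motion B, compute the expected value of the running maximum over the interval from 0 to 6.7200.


E(max B(s)) = sqrt(2t/pi)
= sqrt(2*6.7200/pi)
= sqrt(4.2781)
= 2.0684

2.0684


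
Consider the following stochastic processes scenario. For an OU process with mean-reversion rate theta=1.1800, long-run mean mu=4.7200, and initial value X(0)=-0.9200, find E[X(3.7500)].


E[X(t)] = mu + (X(0) - mu)*exp(-theta*t)
= 4.7200 + (-0.9200 - 4.7200)*exp(-1.1800*3.7500)
= 4.7200 + -5.6400 * 0.0120
= 4.6525

4.6525


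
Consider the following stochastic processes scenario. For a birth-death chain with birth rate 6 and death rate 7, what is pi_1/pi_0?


For birth-death process, pi_n/pi_0 = (lambda/mu)^n
= (6/7)^1
= 0.8571

0.8571


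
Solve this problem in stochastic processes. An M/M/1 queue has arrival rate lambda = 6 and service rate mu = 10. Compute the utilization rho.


rho = lambda/mu
= 6/10
= 0.6000

0.6000


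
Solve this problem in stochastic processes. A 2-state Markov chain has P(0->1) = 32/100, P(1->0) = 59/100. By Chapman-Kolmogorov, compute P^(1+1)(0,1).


P^2 = P^1 * P^1
Computing via matrix multiplication of the transition matrix.
Entry (0,1) of P^2 = 0.3488

0.3488


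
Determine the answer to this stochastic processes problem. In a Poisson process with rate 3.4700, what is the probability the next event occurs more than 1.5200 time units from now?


P(X > t) = exp(-lambda * t)
= exp(-3.4700 * 1.5200)
= exp(-5.2744) = 0.0051

0.0051


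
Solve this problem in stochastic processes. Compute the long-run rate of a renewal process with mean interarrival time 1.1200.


Long-run renewal rate = 1/E(X)
= 1/1.1200
= 0.8929

0.8929


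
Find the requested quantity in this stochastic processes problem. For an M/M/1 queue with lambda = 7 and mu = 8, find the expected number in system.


rho = 7/8 = 0.8750
L = rho/(1-rho)
= 0.8750/0.1250
= 7.0000

7.0000


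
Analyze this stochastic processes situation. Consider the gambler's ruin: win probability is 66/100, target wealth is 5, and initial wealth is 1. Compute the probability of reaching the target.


Gambler's ruin formula:
r = q/p = 0.3400/0.6600 = 0.5152
P(win) = (1 - r^i)/(1 - r^N)
= (1 - 0.5152^1)/(1 - 0.5152^5)
= 0.5031

0.5031


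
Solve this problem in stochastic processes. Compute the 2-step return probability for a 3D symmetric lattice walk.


P(return in 2 steps) = P(reverse first step) = 1/(2d)
= 1/6
= 0.1667

0.1667


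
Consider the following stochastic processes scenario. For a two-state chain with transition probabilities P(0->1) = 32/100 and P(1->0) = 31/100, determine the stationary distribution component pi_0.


Stationary distribution: pi_0 = p10/(p01+p10), pi_1 = p01/(p01+p10)
p01 = 0.3200, p10 = 0.3100
pi_0 = 0.4921

0.4921


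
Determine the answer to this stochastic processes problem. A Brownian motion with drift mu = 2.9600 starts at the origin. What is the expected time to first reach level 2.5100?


Expected first passage time = a/mu
= 2.5100/2.9600
= 0.8480

0.8480


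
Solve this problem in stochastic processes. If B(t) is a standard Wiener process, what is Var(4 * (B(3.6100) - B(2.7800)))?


Var(alpha*(B(t)-B(s))) = alpha^2 * (t-s)
= 4^2 * (3.6100 - 2.7800)
= 16 * 0.8300
= 13.2800

13.2800


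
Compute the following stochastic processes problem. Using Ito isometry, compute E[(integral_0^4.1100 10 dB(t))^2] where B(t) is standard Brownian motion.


By Ito isometry: E[(int f dB)^2] = int f^2 dt
= 10^2 * 4.1100
= 100 * 4.1100 = 411.0000

411.0000


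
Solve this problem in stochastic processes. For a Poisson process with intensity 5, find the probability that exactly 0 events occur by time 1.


P(N(t)=k) = (lambda*t)^k * exp(-lambda*t) / k!
lambda*t = 5
= 5^0 * exp(-5) / 0!
= 1 * 0.0067 / 1
= 0.0067

0.0067


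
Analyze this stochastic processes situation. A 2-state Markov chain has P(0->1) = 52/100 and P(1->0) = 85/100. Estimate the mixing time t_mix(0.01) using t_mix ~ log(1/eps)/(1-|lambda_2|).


lambda_2 = |1 - p01 - p10| = |1 - 0.5200 - 0.8500| = 0.3700
t_mix ~ log(1/eps)/(1 - |lambda_2|)
= log(100)/(1 - 0.3700) = 4.6052/0.6300
= 7.3098

7.3098


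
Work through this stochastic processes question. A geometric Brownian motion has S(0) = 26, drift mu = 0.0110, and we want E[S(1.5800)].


E[S(t)] = S(0) * exp(mu * t)
= 26 * exp(0.0110 * 1.5800)
= 26 * 1.0175
= 26.4558

26.4558


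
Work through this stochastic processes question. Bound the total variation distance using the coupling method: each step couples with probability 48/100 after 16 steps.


TV distance bound <= (1-delta)^n
= (1 - 0.4800)^16
= 0.5200^16
= 2.8579e-05

2.8579e-05


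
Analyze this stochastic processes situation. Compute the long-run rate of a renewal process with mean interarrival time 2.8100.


Long-run renewal rate = 1/E(X)
= 1/2.8100
= 0.3559

0.3559


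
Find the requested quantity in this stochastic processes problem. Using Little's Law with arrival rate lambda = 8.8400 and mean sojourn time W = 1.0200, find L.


Little's Law: L = lambda * W
= 8.8400 * 1.0200
= 9.0168

9.0168


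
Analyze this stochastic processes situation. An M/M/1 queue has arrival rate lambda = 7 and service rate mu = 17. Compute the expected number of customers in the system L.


rho = 7/17 = 0.4118
L = rho/(1-rho)
= 0.4118/0.5882
= 0.7000

0.7000


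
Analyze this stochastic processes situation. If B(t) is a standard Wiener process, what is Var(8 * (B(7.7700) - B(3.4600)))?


Var(alpha*(B(t)-B(s))) = alpha^2 * (t-s)
= 8^2 * (7.7700 - 3.4600)
= 64 * 4.3100
= 275.8400

275.8400


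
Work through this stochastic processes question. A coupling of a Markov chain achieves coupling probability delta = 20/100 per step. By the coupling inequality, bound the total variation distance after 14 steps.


TV distance bound <= (1-delta)^n
= (1 - 0.2000)^14
= 0.8000^14
= 0.0440

0.0440


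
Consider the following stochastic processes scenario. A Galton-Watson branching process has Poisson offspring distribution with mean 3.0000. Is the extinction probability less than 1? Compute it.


Since mu = 3.0000 > 1, extinction prob q < 1.
Solve s = exp(mu*(s-1)) iteratively.
q = 0.0595

0.0595


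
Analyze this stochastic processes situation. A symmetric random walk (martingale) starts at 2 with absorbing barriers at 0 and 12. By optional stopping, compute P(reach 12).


By optional stopping theorem: E(M at tau) = M(0) = 2
P(hit 12)*12 + P(hit 0)*0 = 2
P(hit 12) = (2 - 0)/(12 - 0) = 1/6 = 0.1667

0.1667


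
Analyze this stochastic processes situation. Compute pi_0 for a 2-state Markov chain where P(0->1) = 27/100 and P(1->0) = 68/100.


Stationary distribution: pi_0 = p10/(p01+p10), pi_1 = p01/(p01+p10)
p01 = 0.2700, p10 = 0.6800
pi_0 = 0.7158

0.7158


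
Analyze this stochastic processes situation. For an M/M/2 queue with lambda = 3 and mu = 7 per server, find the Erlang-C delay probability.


a = lambda/mu = 0.4286
rho = a/c = 0.2143
Erlang-C formula applied:
C(c,a) = 0.0756

0.0756


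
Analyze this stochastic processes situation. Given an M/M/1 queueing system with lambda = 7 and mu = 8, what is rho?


rho = lambda/mu
= 7/8
= 0.8750

0.8750


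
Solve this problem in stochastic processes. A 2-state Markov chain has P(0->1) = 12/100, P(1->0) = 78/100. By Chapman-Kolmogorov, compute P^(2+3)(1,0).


P^5 = P^2 * P^3
Computing via matrix multiplication of the transition matrix.
Entry (1,0) of P^5 = 0.8667

0.8667


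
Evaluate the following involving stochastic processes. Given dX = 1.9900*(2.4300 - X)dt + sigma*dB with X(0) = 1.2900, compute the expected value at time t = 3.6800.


E[X(t)] = mu + (X(0) - mu)*exp(-theta*t)
= 2.4300 + (1.2900 - 2.4300)*exp(-1.9900*3.6800)
= 2.4300 + -1.1400 * 6.6005e-04
= 2.4292

2.4292


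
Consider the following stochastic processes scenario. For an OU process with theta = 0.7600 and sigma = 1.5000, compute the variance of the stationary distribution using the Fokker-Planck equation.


Stationary variance = sigma^2 / (2*theta)
= 1.5000^2 / (2*0.7600)
= 2.2500 / 1.5200
= 1.4803

1.4803


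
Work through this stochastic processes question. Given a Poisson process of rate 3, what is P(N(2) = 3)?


P(N(t)=k) = (lambda*t)^k * exp(-lambda*t) / k!
lambda*t = 6
= 6^3 * exp(-6) / 3!
= 216 * 0.0025 / 6
= 0.0892

0.0892


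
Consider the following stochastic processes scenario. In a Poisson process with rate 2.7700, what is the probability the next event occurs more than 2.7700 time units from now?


P(X > t) = exp(-lambda * t)
= exp(-2.7700 * 2.7700)
= exp(-7.6729) = 4.6527e-04

4.6527e-04


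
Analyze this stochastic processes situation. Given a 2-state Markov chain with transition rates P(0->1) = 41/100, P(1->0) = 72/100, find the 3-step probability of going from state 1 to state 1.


Computing P^3 by matrix multiplication.
P = [[0.5900, 0.4100], [0.7200, 0.2800]]
After raising P to the power 3:
P^3(1,1) = 0.3614

0.3614


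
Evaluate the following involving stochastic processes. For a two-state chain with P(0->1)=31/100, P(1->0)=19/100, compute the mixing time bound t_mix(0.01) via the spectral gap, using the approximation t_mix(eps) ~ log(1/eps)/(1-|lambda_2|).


lambda_2 = |1 - p01 - p10| = |1 - 0.3100 - 0.1900| = 0.5000
t_mix ~ log(1/eps)/(1 - |lambda_2|)
= log(100)/(1 - 0.5000) = 4.6052/0.5000
= 9.2103

9.2103


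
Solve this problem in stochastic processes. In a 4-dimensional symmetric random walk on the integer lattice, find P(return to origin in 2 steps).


P(return in 2 steps) = P(reverse first step) = 1/(2d)
= 1/8
= 0.1250

0.1250


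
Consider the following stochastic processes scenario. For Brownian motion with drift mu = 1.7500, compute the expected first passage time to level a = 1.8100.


Expected first passage time = a/mu
= 1.8100/1.7500
= 1.0343

1.0343


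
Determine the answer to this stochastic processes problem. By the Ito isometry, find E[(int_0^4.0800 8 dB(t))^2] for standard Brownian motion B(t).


By Ito isometry: E[(int f dB)^2] = int f^2 dt
= 8^2 * 4.0800
= 64 * 4.0800 = 261.1200

261.1200


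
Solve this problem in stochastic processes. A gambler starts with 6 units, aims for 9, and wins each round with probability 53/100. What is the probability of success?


Gambler's ruin formula:
r = q/p = 0.4700/0.5300 = 0.8868
P(win) = (1 - r^i)/(1 - r^N)
= (1 - 0.8868^6)/(1 - 0.8868^9)
= 0.7773

0.7773


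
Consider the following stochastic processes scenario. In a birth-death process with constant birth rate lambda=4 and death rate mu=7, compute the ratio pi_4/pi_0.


For birth-death process, pi_n/pi_0 = (lambda/mu)^n
= (4/7)^4
= 0.1066

0.1066


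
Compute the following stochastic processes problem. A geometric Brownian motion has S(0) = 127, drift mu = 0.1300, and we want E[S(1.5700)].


E[S(t)] = S(0) * exp(mu * t)
= 127 * exp(0.1300 * 1.5700)
= 127 * 1.2264
= 155.7554

155.7554


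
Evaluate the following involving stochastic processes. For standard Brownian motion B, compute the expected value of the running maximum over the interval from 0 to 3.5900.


E(max B(s)) = sqrt(2t/pi)
= sqrt(2*3.5900/pi)
= sqrt(2.2855)
= 1.5118

1.5118


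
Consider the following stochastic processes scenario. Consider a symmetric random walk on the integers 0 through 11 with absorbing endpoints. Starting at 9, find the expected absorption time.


For symmetric RW on 0,...,N with absorbing barriers, E(i) = i*(N-i)
E(9) = 9 * 2 = 18

18


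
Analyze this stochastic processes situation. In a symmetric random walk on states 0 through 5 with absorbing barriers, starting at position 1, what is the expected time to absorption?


For symmetric RW on 0,...,N with absorbing barriers, E(i) = i*(N-i)
E(1) = 1 * 4 = 4

4


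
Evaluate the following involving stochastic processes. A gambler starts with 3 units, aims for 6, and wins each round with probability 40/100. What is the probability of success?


Gambler's ruin formula:
r = q/p = 0.6000/0.4000 = 1.5000
P(win) = (1 - r^i)/(1 - r^N)
= (1 - 1.5000^3)/(1 - 1.5000^6)
= 0.2286

0.2286


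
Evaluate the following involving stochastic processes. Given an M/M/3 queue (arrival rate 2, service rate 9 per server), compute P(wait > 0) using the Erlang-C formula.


a = lambda/mu = 0.2222
rho = a/c = 0.0741
Erlang-C formula applied:
C(c,a) = 0.0016

0.0016


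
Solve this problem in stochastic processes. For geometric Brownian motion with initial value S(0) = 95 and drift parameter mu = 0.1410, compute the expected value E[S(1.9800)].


E[S(t)] = S(0) * exp(mu * t)
= 95 * exp(0.1410 * 1.9800)
= 95 * 1.3220
= 125.5943

125.5943


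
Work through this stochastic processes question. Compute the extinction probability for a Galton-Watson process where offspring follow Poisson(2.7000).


Since mu = 2.7000 > 1, extinction prob q < 1.
Solve s = exp(mu*(s-1)) iteratively.
q = 0.0844

0.0844


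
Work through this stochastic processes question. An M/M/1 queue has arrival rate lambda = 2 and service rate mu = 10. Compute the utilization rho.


rho = lambda/mu
= 2/10
= 0.2000

0.2000


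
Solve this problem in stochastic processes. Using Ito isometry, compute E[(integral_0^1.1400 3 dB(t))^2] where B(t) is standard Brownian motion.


By Ito isometry: E[(int f dB)^2] = int f^2 dt
= 3^2 * 1.1400
= 9 * 1.1400 = 10.2600

10.2600


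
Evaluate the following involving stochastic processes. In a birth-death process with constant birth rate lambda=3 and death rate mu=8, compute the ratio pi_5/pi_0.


For birth-death process, pi_n/pi_0 = (lambda/mu)^n
= (3/8)^5
= 0.0074

0.0074


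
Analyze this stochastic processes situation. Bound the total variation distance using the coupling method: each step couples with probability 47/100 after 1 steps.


TV distance bound <= (1-delta)^n
= (1 - 0.4700)^1
= 0.5300^1
= 0.5300

0.5300


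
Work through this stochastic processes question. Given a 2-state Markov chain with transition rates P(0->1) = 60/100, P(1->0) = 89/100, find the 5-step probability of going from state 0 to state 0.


Computing P^5 by matrix multiplication.
P = [[0.4000, 0.6000], [0.8900, 0.1100]]
After raising P to the power 5:
P^5(0,0) = 0.5859

0.5859


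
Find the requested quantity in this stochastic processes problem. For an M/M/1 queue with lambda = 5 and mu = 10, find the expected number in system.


rho = 5/10 = 0.5000
L = rho/(1-rho)
= 0.5000/0.5000
= 1.0000

1.0000


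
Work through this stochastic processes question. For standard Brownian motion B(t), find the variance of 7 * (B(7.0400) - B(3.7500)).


Var(alpha*(B(t)-B(s))) = alpha^2 * (t-s)
= 7^2 * (7.0400 - 3.7500)
= 49 * 3.2900
= 161.2100

161.2100


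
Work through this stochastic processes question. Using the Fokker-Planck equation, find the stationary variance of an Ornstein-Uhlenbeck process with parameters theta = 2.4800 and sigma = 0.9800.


Stationary variance = sigma^2 / (2*theta)
= 0.9800^2 / (2*2.4800)
= 0.9604 / 4.9600
= 0.1936

0.1936


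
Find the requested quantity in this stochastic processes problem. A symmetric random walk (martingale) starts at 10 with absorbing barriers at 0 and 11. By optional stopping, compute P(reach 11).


By optional stopping theorem: E(M at tau) = M(0) = 10
P(hit 11)*11 + P(hit 0)*0 = 10
P(hit 11) = (10 - 0)/(11 - 0) = 10/11 = 0.9091

0.9091


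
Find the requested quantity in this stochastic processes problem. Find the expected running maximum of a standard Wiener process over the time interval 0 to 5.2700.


E(max B(s)) = sqrt(2t/pi)
= sqrt(2*5.2700/pi)
= sqrt(3.3550)
= 1.8317

1.8317


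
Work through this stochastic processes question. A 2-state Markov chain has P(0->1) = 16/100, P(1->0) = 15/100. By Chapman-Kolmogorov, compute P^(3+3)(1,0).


P^6 = P^3 * P^3
Computing via matrix multiplication of the transition matrix.
Entry (1,0) of P^6 = 0.4317

0.4317


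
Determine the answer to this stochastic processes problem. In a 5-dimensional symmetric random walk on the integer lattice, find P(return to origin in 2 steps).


P(return in 2 steps) = P(reverse first step) = 1/(2d)
= 1/10
= 0.1000

0.1000


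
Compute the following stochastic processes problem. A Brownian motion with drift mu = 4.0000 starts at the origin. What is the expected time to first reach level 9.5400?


Expected first passage time = a/mu
= 9.5400/4.0000
= 2.3850

2.3850


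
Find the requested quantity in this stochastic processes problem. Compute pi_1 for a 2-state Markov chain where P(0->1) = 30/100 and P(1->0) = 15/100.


Stationary distribution: pi_0 = p10/(p01+p10), pi_1 = p01/(p01+p10)
p01 = 0.3000, p10 = 0.1500
pi_1 = 0.6667

0.6667


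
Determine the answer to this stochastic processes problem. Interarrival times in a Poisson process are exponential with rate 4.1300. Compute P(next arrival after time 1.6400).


P(X > t) = exp(-lambda * t)
= exp(-4.1300 * 1.6400)
= exp(-6.7732) = 0.0011

0.0011


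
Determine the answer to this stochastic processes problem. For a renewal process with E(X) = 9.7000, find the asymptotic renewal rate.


Long-run renewal rate = 1/E(X)
= 1/9.7000
= 0.1031

0.1031


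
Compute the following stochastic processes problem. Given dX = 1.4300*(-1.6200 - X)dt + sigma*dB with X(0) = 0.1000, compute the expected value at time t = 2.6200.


E[X(t)] = mu + (X(0) - mu)*exp(-theta*t)
= -1.6200 + (0.1000 - -1.6200)*exp(-1.4300*2.6200)
= -1.6200 + 1.7200 * 0.0236
= -1.5794

-1.5794


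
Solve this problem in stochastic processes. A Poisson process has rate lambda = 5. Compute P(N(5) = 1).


P(N(t)=k) = (lambda*t)^k * exp(-lambda*t) / k!
lambda*t = 25
= 25^1 * exp(-25) / 1!
= 25 * 1.3888e-11 / 1
= 3.4720e-10

3.4720e-10


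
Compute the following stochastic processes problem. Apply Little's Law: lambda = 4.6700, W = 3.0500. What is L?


Little's Law: L = lambda * W
= 4.6700 * 3.0500
= 14.2435

14.2435


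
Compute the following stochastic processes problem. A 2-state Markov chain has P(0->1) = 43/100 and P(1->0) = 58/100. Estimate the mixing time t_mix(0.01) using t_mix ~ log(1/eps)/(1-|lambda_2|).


lambda_2 = |1 - p01 - p10| = |1 - 0.4300 - 0.5800| = 0.0100
t_mix ~ log(1/eps)/(1 - |lambda_2|)
= log(100)/(1 - 0.0100) = 4.6052/0.9900
= 4.6517

4.6517


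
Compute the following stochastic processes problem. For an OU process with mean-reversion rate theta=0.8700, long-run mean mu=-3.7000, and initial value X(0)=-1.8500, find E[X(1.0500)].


E[X(t)] = mu + (X(0) - mu)*exp(-theta*t)
= -3.7000 + (-1.8500 - -3.7000)*exp(-0.8700*1.0500)
= -3.7000 + 1.8500 * 0.4011
= -2.9579

-2.9579


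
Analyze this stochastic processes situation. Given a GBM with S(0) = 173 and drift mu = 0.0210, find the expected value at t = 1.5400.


E[S(t)] = S(0) * exp(mu * t)
= 173 * exp(0.0210 * 1.5400)
= 173 * 1.0329
= 178.6863

178.6863


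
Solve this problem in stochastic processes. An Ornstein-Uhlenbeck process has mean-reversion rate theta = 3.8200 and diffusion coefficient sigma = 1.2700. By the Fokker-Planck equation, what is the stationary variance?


Stationary variance = sigma^2 / (2*theta)
= 1.2700^2 / (2*3.8200)
= 1.6129 / 7.6400
= 0.2111

0.2111


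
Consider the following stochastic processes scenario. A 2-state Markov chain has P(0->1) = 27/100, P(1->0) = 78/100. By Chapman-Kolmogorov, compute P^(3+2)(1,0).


P^5 = P^3 * P^2
Computing via matrix multiplication of the transition matrix.
Entry (1,0) of P^5 = 0.7429

0.7429


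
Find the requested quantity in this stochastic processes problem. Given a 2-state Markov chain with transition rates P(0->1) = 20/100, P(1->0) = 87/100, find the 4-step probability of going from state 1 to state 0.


Computing P^4 by matrix multiplication.
P = [[0.8000, 0.2000], [0.8700, 0.1300]]
After raising P to the power 4:
P^4(1,0) = 0.8131

0.8131


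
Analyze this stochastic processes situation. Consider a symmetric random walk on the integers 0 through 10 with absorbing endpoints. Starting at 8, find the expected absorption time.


For symmetric RW on 0,...,N with absorbing barriers, E(i) = i*(N-i)
E(8) = 8 * 2 = 16

16


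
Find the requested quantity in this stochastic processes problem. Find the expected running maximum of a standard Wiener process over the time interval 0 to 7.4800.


E(max B(s)) = sqrt(2t/pi)
= sqrt(2*7.4800/pi)
= sqrt(4.7619)
= 2.1822

2.1822


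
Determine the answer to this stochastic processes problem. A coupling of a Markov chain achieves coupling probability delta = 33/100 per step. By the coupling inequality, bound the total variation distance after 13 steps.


TV distance bound <= (1-delta)^n
= (1 - 0.3300)^13
= 0.6700^13
= 0.0055

0.0055


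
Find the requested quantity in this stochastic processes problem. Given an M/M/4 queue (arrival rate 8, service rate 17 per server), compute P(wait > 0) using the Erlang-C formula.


a = lambda/mu = 0.4706
rho = a/c = 0.1176
Erlang-C formula applied:
C(c,a) = 0.0014

0.0014


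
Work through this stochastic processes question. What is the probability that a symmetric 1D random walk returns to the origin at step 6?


P(S(6) = 0) = C(6,3) / 4^3
= 20 / 64
= 0.3125

0.3125


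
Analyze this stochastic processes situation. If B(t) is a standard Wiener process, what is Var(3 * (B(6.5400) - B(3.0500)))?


Var(alpha*(B(t)-B(s))) = alpha^2 * (t-s)
= 3^2 * (6.5400 - 3.0500)
= 9 * 3.4900
= 31.4100

31.4100


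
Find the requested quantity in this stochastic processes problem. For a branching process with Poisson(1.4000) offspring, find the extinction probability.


Since mu = 1.4000 > 1, extinction prob q < 1.
Solve s = exp(mu*(s-1)) iteratively.
q = 0.4890

0.4890


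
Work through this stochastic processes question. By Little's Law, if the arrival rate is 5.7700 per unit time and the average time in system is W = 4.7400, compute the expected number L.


Little's Law: L = lambda * W
= 5.7700 * 4.7400
= 27.3498

27.3498


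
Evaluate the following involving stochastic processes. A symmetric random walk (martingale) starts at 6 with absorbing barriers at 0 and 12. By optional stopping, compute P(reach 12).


By optional stopping theorem: E(M at tau) = M(0) = 6
P(hit 12)*12 + P(hit 0)*0 = 6
P(hit 12) = (6 - 0)/(12 - 0) = 1/2 = 0.5000

0.5000


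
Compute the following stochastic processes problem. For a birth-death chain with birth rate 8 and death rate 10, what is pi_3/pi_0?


For birth-death process, pi_n/pi_0 = (lambda/mu)^n
= (8/10)^3
= 0.5120

0.5120


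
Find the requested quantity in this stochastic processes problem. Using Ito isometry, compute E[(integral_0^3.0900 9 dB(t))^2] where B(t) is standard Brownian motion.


By Ito isometry: E[(int f dB)^2] = int f^2 dt
= 9^2 * 3.0900
= 81 * 3.0900 = 250.2900

250.2900


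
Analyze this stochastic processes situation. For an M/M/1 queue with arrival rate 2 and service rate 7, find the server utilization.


rho = lambda/mu
= 2/7
= 0.2857

0.2857


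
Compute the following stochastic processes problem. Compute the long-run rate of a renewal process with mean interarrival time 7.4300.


Long-run renewal rate = 1/E(X)
= 1/7.4300
= 0.1346

0.1346


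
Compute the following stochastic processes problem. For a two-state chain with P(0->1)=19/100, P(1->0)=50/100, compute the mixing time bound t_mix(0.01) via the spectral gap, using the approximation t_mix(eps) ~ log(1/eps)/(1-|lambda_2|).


lambda_2 = |1 - p01 - p10| = |1 - 0.1900 - 0.5000| = 0.3100
t_mix ~ log(1/eps)/(1 - |lambda_2|)
= log(100)/(1 - 0.3100) = 4.6052/0.6900
= 6.6742

6.6742


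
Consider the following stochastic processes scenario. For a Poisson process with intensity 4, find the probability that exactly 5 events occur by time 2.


P(N(t)=k) = (lambda*t)^k * exp(-lambda*t) / k!
lambda*t = 8
= 8^5 * exp(-8) / 5!
= 32768 * 3.3546e-04 / 120
= 0.0916

0.0916


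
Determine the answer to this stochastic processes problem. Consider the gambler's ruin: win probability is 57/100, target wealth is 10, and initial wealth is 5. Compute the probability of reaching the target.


Gambler's ruin formula:
r = q/p = 0.4300/0.5700 = 0.7544
P(win) = (1 - r^i)/(1 - r^N)
= (1 - 0.7544^5)/(1 - 0.7544^10)
= 0.8036

0.8036


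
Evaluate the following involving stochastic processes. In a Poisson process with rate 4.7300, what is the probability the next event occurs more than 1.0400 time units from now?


P(X > t) = exp(-lambda * t)
= exp(-4.7300 * 1.0400)
= exp(-4.9192) = 0.0073

0.0073


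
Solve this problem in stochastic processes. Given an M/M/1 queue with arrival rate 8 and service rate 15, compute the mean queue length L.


rho = 8/15 = 0.5333
L = rho/(1-rho)
= 0.5333/0.4667
= 1.1429

1.1429


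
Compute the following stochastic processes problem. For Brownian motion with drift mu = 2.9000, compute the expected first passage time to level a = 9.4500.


Expected first passage time = a/mu
= 9.4500/2.9000
= 3.2586

3.2586


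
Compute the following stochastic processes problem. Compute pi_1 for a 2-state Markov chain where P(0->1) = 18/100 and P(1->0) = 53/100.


Stationary distribution: pi_0 = p10/(p01+p10), pi_1 = p01/(p01+p10)
p01 = 0.1800, p10 = 0.5300
pi_1 = 0.2535

0.2535


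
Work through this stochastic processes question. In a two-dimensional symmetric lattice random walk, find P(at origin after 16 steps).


P = C(16,8)^2 / 4^16
= 12870^2 / 4294967296
= 165636900 / 4294967296
= 0.0386

0.0386


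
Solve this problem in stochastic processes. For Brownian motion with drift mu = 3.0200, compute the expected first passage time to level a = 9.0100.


Expected first passage time = a/mu
= 9.0100/3.0200
= 2.9834

2.9834


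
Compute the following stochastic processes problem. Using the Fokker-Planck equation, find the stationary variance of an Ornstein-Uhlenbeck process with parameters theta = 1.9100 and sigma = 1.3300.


Stationary variance = sigma^2 / (2*theta)
= 1.3300^2 / (2*1.9100)
= 1.7689 / 3.8200
= 0.4631

0.4631


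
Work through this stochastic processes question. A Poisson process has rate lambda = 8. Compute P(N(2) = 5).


P(N(t)=k) = (lambda*t)^k * exp(-lambda*t) / k!
lambda*t = 16
= 16^5 * exp(-16) / 5!
= 1048576 * 1.1254e-07 / 120
= 9.8335e-04

9.8335e-04


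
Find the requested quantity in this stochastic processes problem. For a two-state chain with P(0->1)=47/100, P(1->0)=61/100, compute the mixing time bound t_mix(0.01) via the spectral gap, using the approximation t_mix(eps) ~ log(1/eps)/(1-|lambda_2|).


lambda_2 = |1 - p01 - p10| = |1 - 0.4700 - 0.6100| = 0.0800
t_mix ~ log(1/eps)/(1 - |lambda_2|)
= log(100)/(1 - 0.0800) = 4.6052/0.9200
= 5.0056

5.0056


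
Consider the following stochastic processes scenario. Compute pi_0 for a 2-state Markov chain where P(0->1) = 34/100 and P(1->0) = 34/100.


Stationary distribution: pi_0 = p10/(p01+p10), pi_1 = p01/(p01+p10)
p01 = 0.3400, p10 = 0.3400
pi_0 = 0.5000

0.5000


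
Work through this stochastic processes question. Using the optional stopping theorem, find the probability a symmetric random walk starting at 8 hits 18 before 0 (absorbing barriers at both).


By optional stopping theorem: E(M at tau) = M(0) = 8
P(hit 18)*18 + P(hit 0)*0 = 8
P(hit 18) = (8 - 0)/(18 - 0) = 4/9 = 0.4444

0.4444


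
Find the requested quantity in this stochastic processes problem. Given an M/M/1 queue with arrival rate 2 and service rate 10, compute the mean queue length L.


rho = 2/10 = 0.2000
L = rho/(1-rho)
= 0.2000/0.8000
= 0.2500

0.2500


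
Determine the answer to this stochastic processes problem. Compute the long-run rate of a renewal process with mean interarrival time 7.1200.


Long-run renewal rate = 1/E(X)
= 1/7.1200
= 0.1404

0.1404


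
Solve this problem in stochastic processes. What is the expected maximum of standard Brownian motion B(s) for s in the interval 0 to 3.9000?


E(max B(s)) = sqrt(2t/pi)
= sqrt(2*3.9000/pi)
= sqrt(2.4828)
= 1.5757

1.5757


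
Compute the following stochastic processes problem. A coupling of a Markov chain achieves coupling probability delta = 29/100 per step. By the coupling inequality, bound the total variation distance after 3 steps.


TV distance bound <= (1-delta)^n
= (1 - 0.2900)^3
= 0.7100^3
= 0.3579

0.3579


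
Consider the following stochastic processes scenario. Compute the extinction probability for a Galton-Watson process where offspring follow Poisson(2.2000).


Since mu = 2.2000 > 1, extinction prob q < 1.
Solve s = exp(mu*(s-1)) iteratively.
q = 0.1563

0.1563


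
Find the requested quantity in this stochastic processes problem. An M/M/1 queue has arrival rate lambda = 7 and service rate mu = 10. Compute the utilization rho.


rho = lambda/mu
= 7/10
= 0.7000

0.7000


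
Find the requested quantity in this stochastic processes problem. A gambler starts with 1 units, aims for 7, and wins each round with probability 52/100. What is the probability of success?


Gambler's ruin formula:
r = q/p = 0.4800/0.5200 = 0.9231
P(win) = (1 - r^i)/(1 - r^N)
= (1 - 0.9231^1)/(1 - 0.9231^7)
= 0.1793

0.1793


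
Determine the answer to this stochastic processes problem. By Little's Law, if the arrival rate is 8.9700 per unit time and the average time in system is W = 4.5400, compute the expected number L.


Little's Law: L = lambda * W
= 8.9700 * 4.5400
= 40.7238

40.7238


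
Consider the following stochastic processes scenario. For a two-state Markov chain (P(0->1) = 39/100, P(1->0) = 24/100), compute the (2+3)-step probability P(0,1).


P^5 = P^2 * P^3
Computing via matrix multiplication of the transition matrix.
Entry (0,1) of P^5 = 0.6148

0.6148


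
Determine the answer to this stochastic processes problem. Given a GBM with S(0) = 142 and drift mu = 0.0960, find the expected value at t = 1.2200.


E[S(t)] = S(0) * exp(mu * t)
= 142 * exp(0.0960 * 1.2200)
= 142 * 1.1243
= 159.6441

159.6441


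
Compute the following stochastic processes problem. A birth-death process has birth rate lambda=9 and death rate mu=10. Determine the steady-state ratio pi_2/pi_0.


For birth-death process, pi_n/pi_0 = (lambda/mu)^n
= (9/10)^2
= 0.8100

0.8100


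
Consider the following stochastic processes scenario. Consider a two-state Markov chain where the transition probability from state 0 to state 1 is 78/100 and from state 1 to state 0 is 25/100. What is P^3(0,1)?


Computing P^3 by matrix multiplication.
P = [[0.2200, 0.7800], [0.2500, 0.7500]]
After raising P to the power 3:
P^3(0,1) = 0.7573

0.7573


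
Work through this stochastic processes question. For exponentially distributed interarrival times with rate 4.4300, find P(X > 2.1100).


P(X > t) = exp(-lambda * t)
= exp(-4.4300 * 2.1100)
= exp(-9.3473) = 8.7201e-05

8.7201e-05


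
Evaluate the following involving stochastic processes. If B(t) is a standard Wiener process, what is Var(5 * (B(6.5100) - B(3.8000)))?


Var(alpha*(B(t)-B(s))) = alpha^2 * (t-s)
= 5^2 * (6.5100 - 3.8000)
= 25 * 2.7100
= 67.7500

67.7500


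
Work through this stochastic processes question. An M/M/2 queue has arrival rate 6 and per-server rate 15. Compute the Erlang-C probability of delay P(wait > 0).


a = lambda/mu = 0.4000
rho = a/c = 0.2000
Erlang-C formula applied:
C(c,a) = 0.0667

0.0667


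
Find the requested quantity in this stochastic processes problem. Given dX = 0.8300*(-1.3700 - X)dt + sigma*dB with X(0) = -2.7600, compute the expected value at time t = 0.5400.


E[X(t)] = mu + (X(0) - mu)*exp(-theta*t)
= -1.3700 + (-2.7600 - -1.3700)*exp(-0.8300*0.5400)
= -1.3700 + -1.3900 * 0.6388
= -2.2579

-2.2579


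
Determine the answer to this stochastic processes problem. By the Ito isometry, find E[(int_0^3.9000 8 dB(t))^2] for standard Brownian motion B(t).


By Ito isometry: E[(int f dB)^2] = int f^2 dt
= 8^2 * 3.9000
= 64 * 3.9000 = 249.6000

249.6000


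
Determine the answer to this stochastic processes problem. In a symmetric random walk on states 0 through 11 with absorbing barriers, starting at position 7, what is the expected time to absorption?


For symmetric RW on 0,...,N with absorbing barriers, E(i) = i*(N-i)
E(7) = 7 * 4 = 28

28


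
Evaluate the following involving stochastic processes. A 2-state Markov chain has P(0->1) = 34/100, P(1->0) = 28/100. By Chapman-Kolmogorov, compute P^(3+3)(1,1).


P^6 = P^3 * P^3
Computing via matrix multiplication of the transition matrix.
Entry (1,1) of P^6 = 0.5497

0.5497


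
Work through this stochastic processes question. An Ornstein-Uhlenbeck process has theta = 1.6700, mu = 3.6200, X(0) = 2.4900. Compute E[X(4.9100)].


E[X(t)] = mu + (X(0) - mu)*exp(-theta*t)
= 3.6200 + (2.4900 - 3.6200)*exp(-1.6700*4.9100)
= 3.6200 + -1.1300 * 2.7474e-04
= 3.6197

3.6197


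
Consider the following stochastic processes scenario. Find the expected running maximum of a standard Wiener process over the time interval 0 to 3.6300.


E(max B(s)) = sqrt(2t/pi)
= sqrt(2*3.6300/pi)
= sqrt(2.3109)
= 1.5202

1.5202


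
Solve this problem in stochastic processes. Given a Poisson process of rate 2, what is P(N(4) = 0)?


P(N(t)=k) = (lambda*t)^k * exp(-lambda*t) / k!
lambda*t = 8
= 8^0 * exp(-8) / 0!
= 1 * 3.3546e-04 / 1
= 3.3546e-04

3.3546e-04


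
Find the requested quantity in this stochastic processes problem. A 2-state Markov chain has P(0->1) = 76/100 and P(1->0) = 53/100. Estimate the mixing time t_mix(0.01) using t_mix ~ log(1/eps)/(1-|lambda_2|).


lambda_2 = |1 - p01 - p10| = |1 - 0.7600 - 0.5300| = 0.2900
t_mix ~ log(1/eps)/(1 - |lambda_2|)
= log(100)/(1 - 0.2900) = 4.6052/0.7100
= 6.4862

6.4862


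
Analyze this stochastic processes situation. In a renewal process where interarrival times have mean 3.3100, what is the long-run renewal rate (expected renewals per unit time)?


Long-run renewal rate = 1/E(X)
= 1/3.3100
= 0.3021

0.3021


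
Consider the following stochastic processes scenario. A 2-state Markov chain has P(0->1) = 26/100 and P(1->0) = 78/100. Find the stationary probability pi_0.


Stationary distribution: pi_0 = p10/(p01+p10), pi_1 = p01/(p01+p10)
p01 = 0.2600, p10 = 0.7800
pi_0 = 0.7500

0.7500


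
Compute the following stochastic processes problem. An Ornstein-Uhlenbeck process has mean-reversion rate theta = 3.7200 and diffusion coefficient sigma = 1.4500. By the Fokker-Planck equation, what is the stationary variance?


Stationary variance = sigma^2 / (2*theta)
= 1.4500^2 / (2*3.7200)
= 2.1025 / 7.4400
= 0.2826

0.2826


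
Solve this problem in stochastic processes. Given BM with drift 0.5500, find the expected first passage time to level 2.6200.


Expected first passage time = a/mu
= 2.6200/0.5500
= 4.7636

4.7636


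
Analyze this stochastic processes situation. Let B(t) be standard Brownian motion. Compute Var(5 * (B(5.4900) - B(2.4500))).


Var(alpha*(B(t)-B(s))) = alpha^2 * (t-s)
= 5^2 * (5.4900 - 2.4500)
= 25 * 3.0400
= 76.0000

76.0000


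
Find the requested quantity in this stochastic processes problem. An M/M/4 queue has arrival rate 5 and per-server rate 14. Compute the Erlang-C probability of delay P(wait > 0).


a = lambda/mu = 0.3571
rho = a/c = 0.0893
Erlang-C formula applied:
C(c,a) = 5.2079e-04

5.2079e-04
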